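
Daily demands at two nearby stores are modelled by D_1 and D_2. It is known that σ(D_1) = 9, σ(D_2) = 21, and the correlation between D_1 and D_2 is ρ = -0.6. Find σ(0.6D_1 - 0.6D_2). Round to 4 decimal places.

16.4185

Var(D_1) = (9)² = 81;  Var(D_2) = (21)² = 441
cov(D_1,D_2) = ρ·σ(D_1)·σ(D_2) = -0.6·9·21 = -113.4
Var(0.6D_1 - 0.6D_2) = (0.6)²·Var(D_1) + (-0.6)²·Var(D_2) + 2·(0.6)·(-0.6)·cov(D_1,D_2)
= 0.36·81 + 0.36·441 + -0.72·-113.4 = 269.568
σ(0.6D_1 - 0.6D_2) = √269.568 ≈ 16.4185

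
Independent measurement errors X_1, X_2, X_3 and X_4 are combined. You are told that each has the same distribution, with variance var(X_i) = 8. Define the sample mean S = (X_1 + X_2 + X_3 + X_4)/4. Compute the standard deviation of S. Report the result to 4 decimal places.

1.4142

By independence, var(S) = (0.25)²var(X_1) + (0.25)²var(X_2) + (0.25)²var(X_3) + (0.25)²var(X_4)
= (0.25)²·8 + (0.25)²·8 + (0.25)²·8 + (0.25)²·8 = 2
σ(S) = √2 ≈ 1.4142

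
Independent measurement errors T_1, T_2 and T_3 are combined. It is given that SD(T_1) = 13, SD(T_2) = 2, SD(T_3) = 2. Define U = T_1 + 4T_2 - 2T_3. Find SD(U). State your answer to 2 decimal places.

15.78

V(T_1) = 169, V(T_2) = 4, V(T_3) = 4
By independence, V(U) = (1)²V(T_1) + (4)²V(T_2) + (-2)²V(T_3)
= (1)²·169 + (4)²·4 + (-2)²·4 = 249
SD(U) = √249 ≈ 15.78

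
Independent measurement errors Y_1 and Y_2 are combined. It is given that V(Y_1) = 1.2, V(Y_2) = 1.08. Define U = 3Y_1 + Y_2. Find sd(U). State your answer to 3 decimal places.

3.447

By independence, V(U) = (3)²V(Y_1) + (1)²V(Y_2)
= (3)²·1.2 + (1)²·1.08 = 11.88
sd(U) = √11.88 ≈ 3.447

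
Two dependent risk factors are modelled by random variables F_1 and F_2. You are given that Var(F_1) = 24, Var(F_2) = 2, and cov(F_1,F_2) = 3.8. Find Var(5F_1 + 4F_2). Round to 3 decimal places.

784.000

Var(5F_1 + 4F_2) = (5)²·Var(F_1) + (4)²·Var(F_2) + 2·(5)·(4)·cov(F_1,F_2)
= 25·24 + 16·2 + 40·3.8 = 784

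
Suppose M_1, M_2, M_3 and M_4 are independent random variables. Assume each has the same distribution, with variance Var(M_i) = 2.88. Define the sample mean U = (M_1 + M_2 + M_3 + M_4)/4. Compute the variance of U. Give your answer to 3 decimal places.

By independence, Var(U) = (0.25)²Var(M_1) + (0.25)²Var(M_2) + (0.25)²Var(M_3) + (0.25)²Var(M_4)
= (0.25)²·2.88 + (0.25)²·2.88 + (0.25)²·2.88 + (0.25)²·2.88 = 0.72

0.720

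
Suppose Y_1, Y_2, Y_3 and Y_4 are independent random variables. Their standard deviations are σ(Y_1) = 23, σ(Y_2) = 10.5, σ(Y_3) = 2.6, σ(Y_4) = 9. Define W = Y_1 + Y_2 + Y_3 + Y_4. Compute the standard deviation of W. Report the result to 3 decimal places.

Var(Y_1) = 529, Var(Y_2) = 110.25, Var(Y_3) = 6.76, Var(Y_4) = 81
By independence, Var(W) = (1)²Var(Y_1) + (1)²Var(Y_2) + (1)²Var(Y_3) + (1)²Var(Y_4)
= (1)²·529 + (1)²·110.25 + (1)²·6.76 + (1)²·81 = 727.01
σ(W) = √727.01 ≈ 26.963

26.963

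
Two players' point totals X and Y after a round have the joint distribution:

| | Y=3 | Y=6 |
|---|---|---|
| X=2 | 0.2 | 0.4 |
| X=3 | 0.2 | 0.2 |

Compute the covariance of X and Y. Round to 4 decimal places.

-0.1200

E[X] = 2.4,  E[Y] = 4.8
E[XY] = 11.4
Cov(X,Y) = E[XY] − E[X]E[Y] = 11.4 − (2.4)(4.8) = -0.12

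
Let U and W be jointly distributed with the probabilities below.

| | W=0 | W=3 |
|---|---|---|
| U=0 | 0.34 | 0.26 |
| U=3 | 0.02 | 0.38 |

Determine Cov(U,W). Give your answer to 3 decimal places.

1.116

E[U] = 1.2,  E[W] = 1.92
E[UW] = 3.42
Cov(U,W) = E[UW] − E[U]E[W] = 3.42 − (1.2)(1.92) = 1.116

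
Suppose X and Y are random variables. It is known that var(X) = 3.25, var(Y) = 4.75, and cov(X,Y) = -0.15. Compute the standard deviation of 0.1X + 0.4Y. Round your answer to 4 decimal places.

0.8835

var(0.1X + 0.4Y) = (0.1)²·var(X) + (0.4)²·var(Y) + 2·(0.1)·(0.4)·cov(X,Y)
= 0.01·3.25 + 0.16·4.75 + 0.08·-0.15 = 0.7805
σ(0.1X + 0.4Y) = √0.7805 ≈ 0.8835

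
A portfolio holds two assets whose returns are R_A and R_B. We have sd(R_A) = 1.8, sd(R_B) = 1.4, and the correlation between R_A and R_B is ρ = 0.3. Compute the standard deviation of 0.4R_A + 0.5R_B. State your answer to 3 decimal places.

Var(R_A) = (1.8)² = 3.24;  Var(R_B) = (1.4)² = 1.96
cov(R_A,R_B) = ρ·sd(R_A)·sd(R_B) = 0.3·1.8·1.4 = 0.756
Var(0.4R_A + 0.5R_B) = (0.4)²·Var(R_A) + (0.5)²·Var(R_B) + 2·(0.4)·(0.5)·cov(R_A,R_B)
= 0.16·3.24 + 0.25·1.96 + 0.4·0.756 = 1.3108
sd(0.4R_A + 0.5R_B) = √1.3108 ≈ 1.145

1.145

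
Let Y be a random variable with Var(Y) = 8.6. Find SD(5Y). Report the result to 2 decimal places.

Var(5Y) = (5)²·8.6 = 215
SD(5Y) = √215 ≈ 14.66

14.66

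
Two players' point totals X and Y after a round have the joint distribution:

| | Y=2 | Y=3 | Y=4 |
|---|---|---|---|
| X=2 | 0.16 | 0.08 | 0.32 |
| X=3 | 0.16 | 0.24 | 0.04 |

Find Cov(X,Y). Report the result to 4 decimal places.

-0.1376

E[X] = 2.44,  E[Y] = 3.04
E[XY] = 7.28
Cov(X,Y) = E[XY] − E[X]E[Y] = 7.28 − (2.44)(3.04) = -0.1376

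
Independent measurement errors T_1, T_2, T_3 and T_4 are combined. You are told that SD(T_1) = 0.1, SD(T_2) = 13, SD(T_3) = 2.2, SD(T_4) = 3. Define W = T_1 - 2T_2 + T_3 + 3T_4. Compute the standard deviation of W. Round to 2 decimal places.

V(T_1) = 0.01, V(T_2) = 169, V(T_3) = 4.84, V(T_4) = 9
By independence, V(W) = (1)²V(T_1) + (-2)²V(T_2) + (1)²V(T_3) + (3)²V(T_4)
= (1)²·0.01 + (-2)²·169 + (1)²·4.84 + (3)²·9 = 761.85
SD(W) = √761.85 ≈ 27.60

27.60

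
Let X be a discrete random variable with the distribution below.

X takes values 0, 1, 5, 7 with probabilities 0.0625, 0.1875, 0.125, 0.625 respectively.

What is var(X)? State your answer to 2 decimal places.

7.03

E[X] = (0)(0.0625) + (1)(0.1875) + (5)(0.125) + (7)(0.625) = 5.1875
E[X²] = (0)²(0.0625) + (1)²(0.1875) + (5)²(0.125) + (7)²(0.625) = 33.9375
var(X) = E[X²] − (E[X])² = 33.9375 − (5.1875)² = 7.02734375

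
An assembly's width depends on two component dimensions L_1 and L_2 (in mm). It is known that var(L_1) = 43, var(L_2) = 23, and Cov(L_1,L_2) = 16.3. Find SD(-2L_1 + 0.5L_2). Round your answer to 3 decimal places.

12.048

var(-2L_1 + 0.5L_2) = (-2)²·var(L_1) + (0.5)²·var(L_2) + 2·(-2)·(0.5)·Cov(L_1,L_2)
= 4·43 + 0.25·23 + -2·16.3 = 145.15
SD(-2L_1 + 0.5L_2) = √145.15 ≈ 12.048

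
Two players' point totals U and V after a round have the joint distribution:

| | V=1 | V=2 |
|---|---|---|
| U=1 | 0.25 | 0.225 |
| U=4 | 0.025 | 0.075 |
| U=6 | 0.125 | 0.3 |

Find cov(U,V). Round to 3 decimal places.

E[U] = 3.425,  E[V] = 1.6
E[UV] = 5.75
cov(U,V) = E[UV] − E[U]E[V] = 5.75 − (3.425)(1.6) = 0.27

0.270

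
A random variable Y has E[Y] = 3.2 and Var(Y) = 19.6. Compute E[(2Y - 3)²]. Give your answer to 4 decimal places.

89.9600

E[2Y - 3] = 2·3.2 − 3 = 3.4
Var(2Y - 3) = (2)²·19.6 = 78.4
E[(2Y - 3)²] = Var((2Y - 3)) + (E[(2Y - 3)])² = 78.4 + (3.4)² = 89.96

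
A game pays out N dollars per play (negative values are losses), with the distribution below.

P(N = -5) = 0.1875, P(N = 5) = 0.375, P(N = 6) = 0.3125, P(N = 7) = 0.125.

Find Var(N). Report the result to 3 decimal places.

17.840

E[N] = (-5)(0.1875) + (5)(0.375) + (6)(0.3125) + (7)(0.125) = 3.6875
E[N²] = (-5)²(0.1875) + (5)²(0.375) + (6)²(0.3125) + (7)²(0.125) = 31.4375
Var(N) = E[N²] − (E[N])² = 31.4375 − (3.6875)² = 17.83984375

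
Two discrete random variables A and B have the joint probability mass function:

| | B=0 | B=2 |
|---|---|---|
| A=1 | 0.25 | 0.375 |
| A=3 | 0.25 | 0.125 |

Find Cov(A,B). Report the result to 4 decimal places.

E[A] = 1.75,  E[B] = 1
E[AB] = 1.5
Cov(A,B) = E[AB] − E[A]E[B] = 1.5 − (1.75)(1) = -0.25

-0.2500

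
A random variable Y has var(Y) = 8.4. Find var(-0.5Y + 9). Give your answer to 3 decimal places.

var(-0.5Y + 9) = (-0.5)²·var(Y) = 0.25·8.4 = 2.1

2.100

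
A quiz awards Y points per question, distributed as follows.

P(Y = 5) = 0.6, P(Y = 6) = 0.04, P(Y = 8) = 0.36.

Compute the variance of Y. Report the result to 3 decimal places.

2.026

E[Y] = (5)(0.6) + (6)(0.04) + (8)(0.36) = 6.12
E[Y²] = (5)²(0.6) + (6)²(0.04) + (8)²(0.36) = 39.48
Var(Y) = E[Y²] − (E[Y])² = 39.48 − (6.12)² = 2.0256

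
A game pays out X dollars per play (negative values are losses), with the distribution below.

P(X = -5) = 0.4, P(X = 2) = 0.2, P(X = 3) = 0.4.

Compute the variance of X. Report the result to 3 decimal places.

14.240

E[X] = (-5)(0.4) + (2)(0.2) + (3)(0.4) = -0.4
E[X²] = (-5)²(0.4) + (2)²(0.2) + (3)²(0.4) = 14.4
Var(X) = E[X²] − (E[X])² = 14.4 − (-0.4)² = 14.24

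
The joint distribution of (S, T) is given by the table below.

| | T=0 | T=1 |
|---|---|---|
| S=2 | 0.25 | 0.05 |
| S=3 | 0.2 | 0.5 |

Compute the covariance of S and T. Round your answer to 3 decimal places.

E[S] = 2.7,  E[T] = 0.55
E[ST] = 1.6
cov(S,T) = E[ST] − E[S]E[T] = 1.6 − (2.7)(0.55) = 0.115

0.115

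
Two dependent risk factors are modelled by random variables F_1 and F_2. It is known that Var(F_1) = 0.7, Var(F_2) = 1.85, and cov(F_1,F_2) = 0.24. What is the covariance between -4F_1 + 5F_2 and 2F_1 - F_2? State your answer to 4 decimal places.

cov(-4F_1 + 5F_2, 2F_1 - F_2) = (-4)(2)Var(F_1) + (5)(-1)Var(F_2) + [(-4)(-1) + (5)(2)]cov(F_1,F_2)
= -8·0.7 + -5·1.85 + 14·0.24 = -11.49

-11.4900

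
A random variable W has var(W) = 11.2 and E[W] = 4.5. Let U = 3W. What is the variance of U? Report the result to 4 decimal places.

100.8000

var(3W) = (3)²·var(W) = 9·11.2 = 100.8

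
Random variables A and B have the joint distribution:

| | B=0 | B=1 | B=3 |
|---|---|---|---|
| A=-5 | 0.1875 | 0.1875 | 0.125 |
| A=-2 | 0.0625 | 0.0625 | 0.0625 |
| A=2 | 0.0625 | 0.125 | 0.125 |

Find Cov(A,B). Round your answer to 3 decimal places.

E[A] = -2.25,  E[B] = 1.3125
E[AB] = -2.3125
Cov(A,B) = E[AB] − E[A]E[B] = -2.3125 − (-2.25)(1.3125) = 0.640625

0.641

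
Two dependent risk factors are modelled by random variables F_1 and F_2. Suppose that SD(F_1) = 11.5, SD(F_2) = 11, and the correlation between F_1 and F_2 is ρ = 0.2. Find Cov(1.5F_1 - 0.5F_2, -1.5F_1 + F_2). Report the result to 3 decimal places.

V(F_1) = (11.5)² = 132.25;  V(F_2) = (11)² = 121
Cov(F_1,F_2) = ρ·SD(F_1)·SD(F_2) = 0.2·11.5·11 = 25.3
Cov(1.5F_1 - 0.5F_2, -1.5F_1 + F_2) = (1.5)(-1.5)V(F_1) + (-0.5)(1)V(F_2) + [(1.5)(1) + (-0.5)(-1.5)]Cov(F_1,F_2)
= -2.25·132.25 + -0.5·121 + 2.25·25.3 = -301.1375

-301.138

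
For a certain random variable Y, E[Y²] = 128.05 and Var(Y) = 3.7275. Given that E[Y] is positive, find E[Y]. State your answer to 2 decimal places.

(E[Y])² = E[Y²] − Var(Y) = 128.05 − 3.7275 = 124.3225
E[Y] = √124.3225 = 11.15

11.15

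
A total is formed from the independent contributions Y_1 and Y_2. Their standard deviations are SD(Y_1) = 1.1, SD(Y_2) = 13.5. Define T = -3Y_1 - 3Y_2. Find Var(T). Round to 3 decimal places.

1651.140

Var(Y_1) = 1.21, Var(Y_2) = 182.25
By independence, Var(T) = (-3)²Var(Y_1) + (-3)²Var(Y_2)
= (-3)²·1.21 + (-3)²·182.25 = 1651.14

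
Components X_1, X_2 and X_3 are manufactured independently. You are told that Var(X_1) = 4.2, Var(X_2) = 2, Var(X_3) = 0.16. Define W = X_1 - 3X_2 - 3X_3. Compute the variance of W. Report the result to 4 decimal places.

By independence, Var(W) = (1)²Var(X_1) + (-3)²Var(X_2) + (-3)²Var(X_3)
= (1)²·4.2 + (-3)²·2 + (-3)²·0.16 = 23.64

23.6400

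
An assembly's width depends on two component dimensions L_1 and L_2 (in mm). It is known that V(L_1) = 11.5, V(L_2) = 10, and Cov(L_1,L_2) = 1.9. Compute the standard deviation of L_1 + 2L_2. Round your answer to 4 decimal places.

V(L_1 + 2L_2) = (1)²·V(L_1) + (2)²·V(L_2) + 2·(1)·(2)·Cov(L_1,L_2)
= 1·11.5 + 4·10 + 4·1.9 = 59.1
SD(L_1 + 2L_2) = √59.1 ≈ 7.6877

7.6877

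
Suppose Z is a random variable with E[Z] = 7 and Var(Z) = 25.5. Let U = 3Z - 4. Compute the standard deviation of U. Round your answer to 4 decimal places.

15.1493

Var(3Z - 4) = (3)²·25.5 = 229.5
sd(U) = √229.5 ≈ 15.1493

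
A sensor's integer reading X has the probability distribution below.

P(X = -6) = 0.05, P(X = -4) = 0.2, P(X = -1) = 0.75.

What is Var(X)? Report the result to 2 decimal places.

2.33

E[X] = (-6)(0.05) + (-4)(0.2) + (-1)(0.75) = -1.85
E[X²] = (-6)²(0.05) + (-4)²(0.2) + (-1)²(0.75) = 5.75
Var(X) = E[X²] − (E[X])² = 5.75 − (-1.85)² = 2.3275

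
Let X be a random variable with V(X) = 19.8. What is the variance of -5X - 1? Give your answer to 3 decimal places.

495.000

V(-5X - 1) = (-5)²·V(X) = 25·19.8 = 495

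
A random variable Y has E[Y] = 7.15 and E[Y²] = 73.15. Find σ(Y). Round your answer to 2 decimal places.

Var(Y) = 73.15 − (7.15)² = 22.0275
σ(Y) = √22.0275 ≈ 4.69

4.69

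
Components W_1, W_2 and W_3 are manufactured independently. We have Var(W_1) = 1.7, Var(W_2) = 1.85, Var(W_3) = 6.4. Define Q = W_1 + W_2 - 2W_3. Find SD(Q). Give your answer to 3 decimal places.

By independence, Var(Q) = (1)²Var(W_1) + (1)²Var(W_2) + (-2)²Var(W_3)
= (1)²·1.7 + (1)²·1.85 + (-2)²·6.4 = 29.15
SD(Q) = √29.15 ≈ 5.399

5.399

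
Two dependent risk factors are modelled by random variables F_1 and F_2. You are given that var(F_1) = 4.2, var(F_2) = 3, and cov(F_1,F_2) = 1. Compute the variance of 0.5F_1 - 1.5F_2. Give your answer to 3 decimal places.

var(0.5F_1 - 1.5F_2) = (0.5)²·var(F_1) + (-1.5)²·var(F_2) + 2·(0.5)·(-1.5)·cov(F_1,F_2)
= 0.25·4.2 + 2.25·3 + -1.5·1 = 6.3

6.300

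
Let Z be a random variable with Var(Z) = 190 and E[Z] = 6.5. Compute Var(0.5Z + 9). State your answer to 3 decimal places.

Var(0.5Z + 9) = (0.5)²·Var(Z) = 0.25·190 = 47.5

47.500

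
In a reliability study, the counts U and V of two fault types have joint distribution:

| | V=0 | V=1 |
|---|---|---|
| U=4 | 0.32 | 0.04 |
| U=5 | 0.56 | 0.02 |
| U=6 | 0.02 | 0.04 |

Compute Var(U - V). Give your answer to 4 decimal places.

0.3600

E[U] = 4.7,  E[V] = 0.1,  E[UV] = 0.5
Var(U) = 22.42 − (4.7)² = 0.33;  Var(V) = 0.1 − (0.1)² = 0.09
cov(U,V) = 0.5 − (4.7)(0.1) = 0.03
Var(U - V) = (1)²·0.33 + (-1)²·0.09 + 2·(1)·(-1)·0.03 = 0.36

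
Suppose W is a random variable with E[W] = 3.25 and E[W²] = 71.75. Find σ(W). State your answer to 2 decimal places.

var(W) = 71.75 − (3.25)² = 61.1875
σ(W) = √61.1875 ≈ 7.82

7.82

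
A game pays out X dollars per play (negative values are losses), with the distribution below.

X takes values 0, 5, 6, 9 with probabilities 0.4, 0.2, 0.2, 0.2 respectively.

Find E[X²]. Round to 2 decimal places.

28.40

E[X²] = (0)²(0.4) + (5)²(0.2) + (6)²(0.2) + (9)²(0.2) = 28.4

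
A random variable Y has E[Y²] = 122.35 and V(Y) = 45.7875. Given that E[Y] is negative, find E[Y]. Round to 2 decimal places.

-8.75

(E[Y])² = E[Y²] − V(Y) = 122.35 − 45.7875 = 76.5625
E[Y] = −√76.5625 = -8.75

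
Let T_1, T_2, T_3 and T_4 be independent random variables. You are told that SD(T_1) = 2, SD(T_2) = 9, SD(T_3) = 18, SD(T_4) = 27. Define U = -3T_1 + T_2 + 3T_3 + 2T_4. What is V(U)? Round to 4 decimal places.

5949.0000

V(T_1) = 4, V(T_2) = 81, V(T_3) = 324, V(T_4) = 729
By independence, V(U) = (-3)²V(T_1) + (1)²V(T_2) + (3)²V(T_3) + (2)²V(T_4)
= (-3)²·4 + (1)²·81 + (3)²·324 + (2)²·729 = 5949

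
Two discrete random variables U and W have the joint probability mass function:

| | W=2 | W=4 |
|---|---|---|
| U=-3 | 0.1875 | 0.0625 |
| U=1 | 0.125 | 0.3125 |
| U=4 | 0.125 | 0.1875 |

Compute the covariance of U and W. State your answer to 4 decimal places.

0.6953

E[U] = 0.9375,  E[W] = 3.125
E[UW] = 3.625
Cov(U,W) = E[UW] − E[U]E[W] = 3.625 − (0.9375)(3.125) = 0.6953125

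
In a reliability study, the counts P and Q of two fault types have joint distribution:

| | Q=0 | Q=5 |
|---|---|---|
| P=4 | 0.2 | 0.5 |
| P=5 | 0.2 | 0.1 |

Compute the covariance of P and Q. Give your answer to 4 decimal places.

E[P] = 4.3,  E[Q] = 3
E[PQ] = 12.5
Cov(P,Q) = E[PQ] − E[P]E[Q] = 12.5 − (4.3)(3) = -0.4

-0.4000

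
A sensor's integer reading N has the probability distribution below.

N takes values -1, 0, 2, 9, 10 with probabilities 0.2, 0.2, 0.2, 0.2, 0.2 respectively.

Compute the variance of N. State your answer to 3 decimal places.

21.200

E[N] = (-1)(0.2) + (0)(0.2) + (2)(0.2) + (9)(0.2) + (10)(0.2) = 4
E[N²] = (-1)²(0.2) + (0)²(0.2) + (2)²(0.2) + (9)²(0.2) + (10)²(0.2) = 37.2
var(N) = E[N²] − (E[N])² = 37.2 − (4)² = 21.2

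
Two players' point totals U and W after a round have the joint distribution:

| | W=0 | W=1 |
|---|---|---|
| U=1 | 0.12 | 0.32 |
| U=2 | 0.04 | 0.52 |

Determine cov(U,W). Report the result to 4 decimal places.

E[U] = 1.56,  E[W] = 0.84
E[UW] = 1.36
cov(U,W) = E[UW] − E[U]E[W] = 1.36 − (1.56)(0.84) = 0.0496

0.0496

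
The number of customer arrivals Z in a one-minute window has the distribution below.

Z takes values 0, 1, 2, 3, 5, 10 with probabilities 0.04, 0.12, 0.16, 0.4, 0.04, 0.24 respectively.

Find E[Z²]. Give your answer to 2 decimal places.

E[Z²] = (0)²(0.04) + (1)²(0.12) + (2)²(0.16) + (3)²(0.4) + (5)²(0.04) + (10)²(0.24) = 29.36

29.36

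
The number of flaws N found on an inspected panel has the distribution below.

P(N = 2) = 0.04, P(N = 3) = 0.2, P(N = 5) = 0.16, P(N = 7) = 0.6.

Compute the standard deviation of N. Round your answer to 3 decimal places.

1.760

E[N] = (2)(0.04) + (3)(0.2) + (5)(0.16) + (7)(0.6) = 5.68
E[N²] = (2)²(0.04) + (3)²(0.2) + (5)²(0.16) + (7)²(0.6) = 35.36
Var(N) = E[N²] − (E[N])² = 35.36 − (5.68)² = 3.0976
sd(N) = √3.0976 ≈ 1.760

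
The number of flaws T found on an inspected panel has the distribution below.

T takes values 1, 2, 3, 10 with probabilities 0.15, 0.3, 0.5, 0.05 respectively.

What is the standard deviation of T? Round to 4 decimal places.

1.8131

E[T] = (1)(0.15) + (2)(0.3) + (3)(0.5) + (10)(0.05) = 2.75
E[T²] = (1)²(0.15) + (2)²(0.3) + (3)²(0.5) + (10)²(0.05) = 10.85
V(T) = E[T²] − (E[T])² = 10.85 − (2.75)² = 3.2875
SD(T) = √3.2875 ≈ 1.8131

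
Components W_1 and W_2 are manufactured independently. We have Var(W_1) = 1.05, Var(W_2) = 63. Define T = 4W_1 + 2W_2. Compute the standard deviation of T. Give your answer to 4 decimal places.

16.3951

By independence, Var(T) = (4)²Var(W_1) + (2)²Var(W_2)
= (4)²·1.05 + (2)²·63 = 268.8
σ(T) = √268.8 ≈ 16.3951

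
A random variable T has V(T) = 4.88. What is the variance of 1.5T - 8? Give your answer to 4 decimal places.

V(1.5T - 8) = (1.5)²·V(T) = 2.25·4.88 = 10.98

10.9800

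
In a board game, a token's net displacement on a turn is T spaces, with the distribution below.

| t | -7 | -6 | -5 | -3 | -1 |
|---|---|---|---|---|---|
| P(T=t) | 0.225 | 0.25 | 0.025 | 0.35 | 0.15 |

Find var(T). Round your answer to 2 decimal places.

E[T] = (-7)(0.225) + (-6)(0.25) + (-5)(0.025) + (-3)(0.35) + (-1)(0.15) = -4.4
E[T²] = (-7)²(0.225) + (-6)²(0.25) + (-5)²(0.025) + (-3)²(0.35) + (-1)²(0.15) = 23.95
var(T) = E[T²] − (E[T])² = 23.95 − (-4.4)² = 4.59

4.59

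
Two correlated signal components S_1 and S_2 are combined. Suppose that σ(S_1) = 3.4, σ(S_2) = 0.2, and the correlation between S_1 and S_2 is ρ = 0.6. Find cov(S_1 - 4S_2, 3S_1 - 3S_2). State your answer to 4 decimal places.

29.0400

var(S_1) = (3.4)² = 11.56;  var(S_2) = (0.2)² = 0.04
cov(S_1,S_2) = ρ·σ(S_1)·σ(S_2) = 0.6·3.4·0.2 = 0.408
cov(S_1 - 4S_2, 3S_1 - 3S_2) = (1)(3)var(S_1) + (-4)(-3)var(S_2) + [(1)(-3) + (-4)(3)]cov(S_1,S_2)
= 3·11.56 + 12·0.04 + -15·0.408 = 29.04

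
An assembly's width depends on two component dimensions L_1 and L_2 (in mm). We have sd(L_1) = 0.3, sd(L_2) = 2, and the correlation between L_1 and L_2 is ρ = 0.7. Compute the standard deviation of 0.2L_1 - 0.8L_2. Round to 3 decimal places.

V(L_1) = (0.3)² = 0.09;  V(L_2) = (2)² = 4
Cov(L_1,L_2) = ρ·sd(L_1)·sd(L_2) = 0.7·0.3·2 = 0.42
V(0.2L_1 - 0.8L_2) = (0.2)²·V(L_1) + (-0.8)²·V(L_2) + 2·(0.2)·(-0.8)·Cov(L_1,L_2)
= 0.04·0.09 + 0.64·4 + -0.32·0.42 = 2.4292
sd(0.2L_1 - 0.8L_2) = √2.4292 ≈ 1.559

1.559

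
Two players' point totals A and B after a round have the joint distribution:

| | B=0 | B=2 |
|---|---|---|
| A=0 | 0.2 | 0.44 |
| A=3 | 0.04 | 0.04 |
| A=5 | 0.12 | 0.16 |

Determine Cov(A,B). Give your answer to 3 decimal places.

E[A] = 1.64,  E[B] = 1.28
E[AB] = 1.84
Cov(A,B) = E[AB] − E[A]E[B] = 1.84 − (1.64)(1.28) = -0.2592

-0.259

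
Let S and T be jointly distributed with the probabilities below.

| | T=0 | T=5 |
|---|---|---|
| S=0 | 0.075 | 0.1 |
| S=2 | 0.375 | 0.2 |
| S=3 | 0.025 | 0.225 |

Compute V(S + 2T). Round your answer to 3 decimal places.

27.428

E[S] = 1.9,  E[T] = 2.625,  E[ST] = 5.375
V(S) = 4.55 − (1.9)² = 0.94;  V(T) = 13.125 − (2.625)² = 6.234375
Cov(S,T) = 5.375 − (1.9)(2.625) = 0.3875
V(S + 2T) = (1)²·0.94 + (2)²·6.234375 + 2·(1)·(2)·0.3875 = 27.4275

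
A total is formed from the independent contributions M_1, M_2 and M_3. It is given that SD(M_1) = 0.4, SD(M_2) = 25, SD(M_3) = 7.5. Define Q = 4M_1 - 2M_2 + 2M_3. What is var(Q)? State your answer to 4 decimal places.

var(M_1) = 0.16, var(M_2) = 625, var(M_3) = 56.25
By independence, var(Q) = (4)²var(M_1) + (-2)²var(M_2) + (2)²var(M_3)
= (4)²·0.16 + (-2)²·625 + (2)²·56.25 = 2727.56

2727.5600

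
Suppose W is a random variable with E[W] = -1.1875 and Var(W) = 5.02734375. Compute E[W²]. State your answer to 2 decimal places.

E[W²] = Var(W) + (E[W])² = 5.02734375 + (-1.1875)² = 6.4375

6.44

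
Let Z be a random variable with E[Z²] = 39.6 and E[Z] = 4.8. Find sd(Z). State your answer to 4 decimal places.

4.0694

Var(Z) = 39.6 − (4.8)² = 16.56
sd(Z) = √16.56 ≈ 4.0694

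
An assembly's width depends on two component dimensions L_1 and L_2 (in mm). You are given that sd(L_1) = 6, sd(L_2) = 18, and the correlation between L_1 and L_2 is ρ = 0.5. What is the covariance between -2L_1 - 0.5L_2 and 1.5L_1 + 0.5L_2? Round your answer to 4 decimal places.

V(L_1) = (6)² = 36;  V(L_2) = (18)² = 324
Cov(L_1,L_2) = ρ·sd(L_1)·sd(L_2) = 0.5·6·18 = 54
Cov(-2L_1 - 0.5L_2, 1.5L_1 + 0.5L_2) = (-2)(1.5)V(L_1) + (-0.5)(0.5)V(L_2) + [(-2)(0.5) + (-0.5)(1.5)]Cov(L_1,L_2)
= -3·36 + -0.25·324 + -1.75·54 = -283.5

-283.5000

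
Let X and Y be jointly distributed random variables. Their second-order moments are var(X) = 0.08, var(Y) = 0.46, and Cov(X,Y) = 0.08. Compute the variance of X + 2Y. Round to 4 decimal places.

2.2400

var(X + 2Y) = (1)²·var(X) + (2)²·var(Y) + 2·(1)·(2)·Cov(X,Y)
= 1·0.08 + 4·0.46 + 4·0.08 = 2.24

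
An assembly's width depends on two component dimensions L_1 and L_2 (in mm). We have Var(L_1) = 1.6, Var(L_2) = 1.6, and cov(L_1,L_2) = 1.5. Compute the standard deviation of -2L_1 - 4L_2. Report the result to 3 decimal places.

Var(-2L_1 - 4L_2) = (-2)²·Var(L_1) + (-4)²·Var(L_2) + 2·(-2)·(-4)·cov(L_1,L_2)
= 4·1.6 + 16·1.6 + 16·1.5 = 56
σ(-2L_1 - 4L_2) = √56 ≈ 7.483

7.483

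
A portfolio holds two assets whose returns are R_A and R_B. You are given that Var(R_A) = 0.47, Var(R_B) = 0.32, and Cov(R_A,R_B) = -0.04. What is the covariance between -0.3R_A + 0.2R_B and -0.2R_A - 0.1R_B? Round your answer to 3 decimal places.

0.022

Cov(-0.3R_A + 0.2R_B, -0.2R_A - 0.1R_B) = (-0.3)(-0.2)Var(R_A) + (0.2)(-0.1)Var(R_B) + [(-0.3)(-0.1) + (0.2)(-0.2)]Cov(R_A,R_B)
= 0.06·0.47 + -0.02·0.32 + -0.01·-0.04 = 0.0222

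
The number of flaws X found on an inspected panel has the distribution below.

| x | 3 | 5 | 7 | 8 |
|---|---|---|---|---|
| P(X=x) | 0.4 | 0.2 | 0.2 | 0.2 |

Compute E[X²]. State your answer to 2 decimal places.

E[X²] = (3)²(0.4) + (5)²(0.2) + (7)²(0.2) + (8)²(0.2) = 31.2

31.20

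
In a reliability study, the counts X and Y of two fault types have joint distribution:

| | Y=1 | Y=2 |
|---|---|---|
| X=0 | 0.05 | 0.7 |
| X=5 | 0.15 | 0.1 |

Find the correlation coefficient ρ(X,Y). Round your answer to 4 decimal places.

E[X] = 1.25,  E[Y] = 1.8
E[XY] = 1.75
Cov(X,Y) = E[XY] − E[X]E[Y] = 1.75 − (1.25)(1.8) = -0.5
V(X) = 4.6875,  V(Y) = 0.16
ρ = -0.5 / √(4.6875·0.16) ≈ -0.5774

-0.5774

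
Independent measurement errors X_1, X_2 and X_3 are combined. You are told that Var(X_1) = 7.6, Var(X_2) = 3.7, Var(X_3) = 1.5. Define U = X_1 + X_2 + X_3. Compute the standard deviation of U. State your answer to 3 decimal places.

3.578

By independence, Var(U) = (1)²Var(X_1) + (1)²Var(X_2) + (1)²Var(X_3)
= (1)²·7.6 + (1)²·3.7 + (1)²·1.5 = 12.8
σ(U) = √12.8 ≈ 3.578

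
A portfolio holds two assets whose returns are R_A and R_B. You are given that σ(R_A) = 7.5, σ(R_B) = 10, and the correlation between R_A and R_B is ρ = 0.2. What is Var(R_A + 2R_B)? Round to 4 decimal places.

Var(R_A) = (7.5)² = 56.25;  Var(R_B) = (10)² = 100
cov(R_A,R_B) = ρ·σ(R_A)·σ(R_B) = 0.2·7.5·10 = 15
Var(R_A + 2R_B) = (1)²·Var(R_A) + (2)²·Var(R_B) + 2·(1)·(2)·cov(R_A,R_B)
= 1·56.25 + 4·100 + 4·15 = 516.25

516.2500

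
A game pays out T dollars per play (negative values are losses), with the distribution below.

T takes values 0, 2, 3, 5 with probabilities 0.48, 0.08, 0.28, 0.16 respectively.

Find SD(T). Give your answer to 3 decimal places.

1.897

E[T] = (0)(0.48) + (2)(0.08) + (3)(0.28) + (5)(0.16) = 1.8
E[T²] = (0)²(0.48) + (2)²(0.08) + (3)²(0.28) + (5)²(0.16) = 6.84
var(T) = E[T²] − (E[T])² = 6.84 − (1.8)² = 3.6
SD(T) = √3.6 ≈ 1.897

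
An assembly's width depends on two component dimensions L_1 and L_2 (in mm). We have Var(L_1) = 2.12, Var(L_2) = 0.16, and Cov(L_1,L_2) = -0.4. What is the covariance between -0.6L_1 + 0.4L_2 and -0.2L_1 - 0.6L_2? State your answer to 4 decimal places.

0.1040

Cov(-0.6L_1 + 0.4L_2, -0.2L_1 - 0.6L_2) = (-0.6)(-0.2)Var(L_1) + (0.4)(-0.6)Var(L_2) + [(-0.6)(-0.6) + (0.4)(-0.2)]Cov(L_1,L_2)
= 0.12·2.12 + -0.24·0.16 + 0.28·-0.4 = 0.104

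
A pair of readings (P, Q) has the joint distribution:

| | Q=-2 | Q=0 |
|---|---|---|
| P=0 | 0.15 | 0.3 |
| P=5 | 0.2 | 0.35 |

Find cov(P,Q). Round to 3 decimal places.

E[P] = 2.75,  E[Q] = -0.7
E[PQ] = -2
cov(P,Q) = E[PQ] − E[P]E[Q] = -2 − (2.75)(-0.7) = -0.075

-0.075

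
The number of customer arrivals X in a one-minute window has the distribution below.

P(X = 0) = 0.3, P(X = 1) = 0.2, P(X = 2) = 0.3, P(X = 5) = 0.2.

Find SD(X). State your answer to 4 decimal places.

1.7776

E[X] = (0)(0.3) + (1)(0.2) + (2)(0.3) + (5)(0.2) = 1.8
E[X²] = (0)²(0.3) + (1)²(0.2) + (2)²(0.3) + (5)²(0.2) = 6.4
Var(X) = E[X²] − (E[X])² = 6.4 − (1.8)² = 3.16
SD(X) = √3.16 ≈ 1.7776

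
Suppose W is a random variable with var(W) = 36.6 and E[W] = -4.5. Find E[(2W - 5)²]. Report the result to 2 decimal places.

E[2W - 5] = 2·-4.5 − 5 = -14
var(2W - 5) = (2)²·36.6 = 146.4
E[(2W - 5)²] = var((2W - 5)) + (E[(2W - 5)])² = 146.4 + (-14)² = 342.4

342.40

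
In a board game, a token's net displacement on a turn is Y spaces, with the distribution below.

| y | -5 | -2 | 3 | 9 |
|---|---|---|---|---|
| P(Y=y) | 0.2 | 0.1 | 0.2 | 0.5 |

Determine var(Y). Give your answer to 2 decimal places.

E[Y] = (-5)(0.2) + (-2)(0.1) + (3)(0.2) + (9)(0.5) = 3.9
E[Y²] = (-5)²(0.2) + (-2)²(0.1) + (3)²(0.2) + (9)²(0.5) = 47.7
var(Y) = E[Y²] − (E[Y])² = 47.7 − (3.9)² = 32.49

32.49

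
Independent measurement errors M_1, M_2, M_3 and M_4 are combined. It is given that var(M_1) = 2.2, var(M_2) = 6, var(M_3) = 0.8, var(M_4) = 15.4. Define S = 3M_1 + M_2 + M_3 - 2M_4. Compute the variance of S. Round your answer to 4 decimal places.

By independence, var(S) = (3)²var(M_1) + (1)²var(M_2) + (1)²var(M_3) + (-2)²var(M_4)
= (3)²·2.2 + (1)²·6 + (1)²·0.8 + (-2)²·15.4 = 88.2

88.2000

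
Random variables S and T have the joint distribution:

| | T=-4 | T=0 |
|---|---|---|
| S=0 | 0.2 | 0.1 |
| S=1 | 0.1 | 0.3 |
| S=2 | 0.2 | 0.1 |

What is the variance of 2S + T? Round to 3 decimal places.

6.400

E[S] = 1,  E[T] = -2,  E[ST] = -2
V(S) = 1.6 − (1)² = 0.6;  V(T) = 8 − (-2)² = 4
Cov(S,T) = -2 − (1)(-2) = 0
V(2S + T) = (2)²·0.6 + (1)²·4 + 2·(2)·(1)·0 = 6.4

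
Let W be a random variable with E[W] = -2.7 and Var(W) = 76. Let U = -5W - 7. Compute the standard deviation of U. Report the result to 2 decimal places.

43.59

Var(-5W - 7) = (-5)²·76 = 1900
sd(U) = √1900 ≈ 43.59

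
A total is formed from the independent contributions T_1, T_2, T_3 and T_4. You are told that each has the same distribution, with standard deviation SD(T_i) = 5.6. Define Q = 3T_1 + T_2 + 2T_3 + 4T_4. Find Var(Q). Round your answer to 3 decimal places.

940.800

Var(T_i) = (5.6)² = 31.36
By independence, Var(Q) = (3)²Var(T_1) + (1)²Var(T_2) + (2)²Var(T_3) + (4)²Var(T_4)
= (3)²·31.36 + (1)²·31.36 + (2)²·31.36 + (4)²·31.36 = 940.8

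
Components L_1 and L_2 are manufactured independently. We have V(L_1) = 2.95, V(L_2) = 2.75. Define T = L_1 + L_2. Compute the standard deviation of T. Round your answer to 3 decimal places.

By independence, V(T) = (1)²V(L_1) + (1)²V(L_2)
= (1)²·2.95 + (1)²·2.75 = 5.7
SD(T) = √5.7 ≈ 2.387

2.387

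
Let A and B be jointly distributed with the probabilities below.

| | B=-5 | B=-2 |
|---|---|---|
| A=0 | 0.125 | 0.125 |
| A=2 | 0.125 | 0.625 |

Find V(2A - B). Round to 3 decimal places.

3.188

E[A] = 1.5,  E[B] = -2.75,  E[AB] = -3.75
V(A) = 3 − (1.5)² = 0.75;  V(B) = 9.25 − (-2.75)² = 1.6875
cov(A,B) = -3.75 − (1.5)(-2.75) = 0.375
V(2A - B) = (2)²·0.75 + (-1)²·1.6875 + 2·(2)·(-1)·0.375 = 3.1875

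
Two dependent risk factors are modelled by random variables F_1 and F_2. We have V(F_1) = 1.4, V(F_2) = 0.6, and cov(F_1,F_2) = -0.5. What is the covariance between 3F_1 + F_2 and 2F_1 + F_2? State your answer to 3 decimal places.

cov(3F_1 + F_2, 2F_1 + F_2) = (3)(2)V(F_1) + (1)(1)V(F_2) + [(3)(1) + (1)(2)]cov(F_1,F_2)
= 6·1.4 + 1·0.6 + 5·-0.5 = 6.5

6.500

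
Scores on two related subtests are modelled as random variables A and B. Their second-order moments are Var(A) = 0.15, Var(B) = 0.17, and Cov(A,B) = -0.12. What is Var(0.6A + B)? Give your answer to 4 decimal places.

Var(0.6A + B) = (0.6)²·Var(A) + (1)²·Var(B) + 2·(0.6)·(1)·Cov(A,B)
= 0.36·0.15 + 1·0.17 + 1.2·-0.12 = 0.08

0.0800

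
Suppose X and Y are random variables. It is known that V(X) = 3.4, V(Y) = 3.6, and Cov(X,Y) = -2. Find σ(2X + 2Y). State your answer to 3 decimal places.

V(2X + 2Y) = (2)²·V(X) + (2)²·V(Y) + 2·(2)·(2)·Cov(X,Y)
= 4·3.4 + 4·3.6 + 8·-2 = 12
σ(2X + 2Y) = √12 ≈ 3.464

3.464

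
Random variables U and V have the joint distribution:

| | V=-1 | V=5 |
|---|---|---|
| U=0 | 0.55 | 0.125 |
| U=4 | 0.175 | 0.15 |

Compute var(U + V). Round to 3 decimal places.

E[U] = 1.3,  E[V] = 0.65,  E[UV] = 2.3
var(U) = 5.2 − (1.3)² = 3.51;  var(V) = 7.6 − (0.65)² = 7.1775
Cov(U,V) = 2.3 − (1.3)(0.65) = 1.455
var(U + V) = (1)²·3.51 + (1)²·7.1775 + 2·(1)·(1)·1.455 = 13.5975

13.598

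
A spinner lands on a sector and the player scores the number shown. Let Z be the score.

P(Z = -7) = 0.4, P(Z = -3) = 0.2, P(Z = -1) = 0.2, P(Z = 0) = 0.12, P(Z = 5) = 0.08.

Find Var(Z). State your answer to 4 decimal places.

E[Z] = (-7)(0.4) + (-3)(0.2) + (-1)(0.2) + (0)(0.12) + (5)(0.08) = -3.2
E[Z²] = (-7)²(0.4) + (-3)²(0.2) + (-1)²(0.2) + (0)²(0.12) + (5)²(0.08) = 23.6
Var(Z) = E[Z²] − (E[Z])² = 23.6 − (-3.2)² = 13.36

13.3600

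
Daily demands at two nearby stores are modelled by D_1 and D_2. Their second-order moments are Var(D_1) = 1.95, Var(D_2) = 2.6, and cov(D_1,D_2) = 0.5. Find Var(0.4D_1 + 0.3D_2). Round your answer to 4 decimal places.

Var(0.4D_1 + 0.3D_2) = (0.4)²·Var(D_1) + (0.3)²·Var(D_2) + 2·(0.4)·(0.3)·cov(D_1,D_2)
= 0.16·1.95 + 0.09·2.6 + 0.24·0.5 = 0.666

0.6660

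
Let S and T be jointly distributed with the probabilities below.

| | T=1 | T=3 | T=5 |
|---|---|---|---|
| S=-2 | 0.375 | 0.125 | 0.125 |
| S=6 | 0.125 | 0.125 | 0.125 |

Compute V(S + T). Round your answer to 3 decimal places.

20.750

E[S] = 1,  E[T] = 2.5,  E[ST] = 4
V(S) = 16 − (1)² = 15;  V(T) = 9 − (2.5)² = 2.75
Cov(S,T) = 4 − (1)(2.5) = 1.5
V(S + T) = (1)²·15 + (1)²·2.75 + 2·(1)·(1)·1.5 = 20.75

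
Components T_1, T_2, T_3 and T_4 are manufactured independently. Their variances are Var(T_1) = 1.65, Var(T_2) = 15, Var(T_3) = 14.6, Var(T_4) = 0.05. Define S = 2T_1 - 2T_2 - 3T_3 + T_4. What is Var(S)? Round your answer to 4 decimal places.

By independence, Var(S) = (2)²Var(T_1) + (-2)²Var(T_2) + (-3)²Var(T_3) + (1)²Var(T_4)
= (2)²·1.65 + (-2)²·15 + (-3)²·14.6 + (1)²·0.05 = 198.05

198.0500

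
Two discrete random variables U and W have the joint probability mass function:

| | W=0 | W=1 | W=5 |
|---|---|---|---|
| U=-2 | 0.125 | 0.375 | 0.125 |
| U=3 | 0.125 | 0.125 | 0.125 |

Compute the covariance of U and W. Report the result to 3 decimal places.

E[U] = -0.125,  E[W] = 1.75
E[UW] = 0.25
Cov(U,W) = E[UW] − E[U]E[W] = 0.25 − (-0.125)(1.75) = 0.46875

0.469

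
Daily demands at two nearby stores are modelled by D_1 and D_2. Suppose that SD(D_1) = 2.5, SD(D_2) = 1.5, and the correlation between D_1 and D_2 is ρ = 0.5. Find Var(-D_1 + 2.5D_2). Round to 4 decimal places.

10.9375

Var(D_1) = (2.5)² = 6.25;  Var(D_2) = (1.5)² = 2.25
Cov(D_1,D_2) = ρ·SD(D_1)·SD(D_2) = 0.5·2.5·1.5 = 1.875
Var(-D_1 + 2.5D_2) = (-1)²·Var(D_1) + (2.5)²·Var(D_2) + 2·(-1)·(2.5)·Cov(D_1,D_2)
= 1·6.25 + 6.25·2.25 + -5·1.875 = 10.9375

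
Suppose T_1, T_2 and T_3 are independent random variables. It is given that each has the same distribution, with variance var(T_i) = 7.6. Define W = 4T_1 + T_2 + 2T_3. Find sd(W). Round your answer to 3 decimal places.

By independence, var(W) = (4)²var(T_1) + (1)²var(T_2) + (2)²var(T_3)
= (4)²·7.6 + (1)²·7.6 + (2)²·7.6 = 159.6
sd(W) = √159.6 ≈ 12.633

12.633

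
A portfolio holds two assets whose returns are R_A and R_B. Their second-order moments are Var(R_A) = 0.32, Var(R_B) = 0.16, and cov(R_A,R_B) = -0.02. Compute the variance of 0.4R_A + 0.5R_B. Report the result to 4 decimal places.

0.0832

Var(0.4R_A + 0.5R_B) = (0.4)²·Var(R_A) + (0.5)²·Var(R_B) + 2·(0.4)·(0.5)·cov(R_A,R_B)
= 0.16·0.32 + 0.25·0.16 + 0.4·-0.02 = 0.0832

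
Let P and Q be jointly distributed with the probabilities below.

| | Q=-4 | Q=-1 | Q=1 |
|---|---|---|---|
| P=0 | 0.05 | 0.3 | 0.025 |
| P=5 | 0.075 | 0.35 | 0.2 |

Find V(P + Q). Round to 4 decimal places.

9.1600

E[P] = 3.125,  E[Q] = -0.925,  E[PQ] = -2.25
V(P) = 15.625 − (3.125)² = 5.859375;  V(Q) = 2.875 − (-0.925)² = 2.019375
cov(P,Q) = -2.25 − (3.125)(-0.925) = 0.640625
V(P + Q) = (1)²·5.859375 + (1)²·2.019375 + 2·(1)·(1)·0.640625 = 9.16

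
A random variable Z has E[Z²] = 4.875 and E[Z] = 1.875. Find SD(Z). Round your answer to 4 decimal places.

1.1659

V(Z) = 4.875 − (1.875)² = 1.359375
SD(Z) = √1.359375 ≈ 1.1659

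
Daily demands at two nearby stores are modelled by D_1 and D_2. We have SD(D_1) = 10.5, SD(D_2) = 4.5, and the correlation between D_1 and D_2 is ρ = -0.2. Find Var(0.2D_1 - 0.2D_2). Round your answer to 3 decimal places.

Var(D_1) = (10.5)² = 110.25;  Var(D_2) = (4.5)² = 20.25
cov(D_1,D_2) = ρ·SD(D_1)·SD(D_2) = -0.2·10.5·4.5 = -9.45
Var(0.2D_1 - 0.2D_2) = (0.2)²·Var(D_1) + (-0.2)²·Var(D_2) + 2·(0.2)·(-0.2)·cov(D_1,D_2)
= 0.04·110.25 + 0.04·20.25 + -0.08·-9.45 = 5.976

5.976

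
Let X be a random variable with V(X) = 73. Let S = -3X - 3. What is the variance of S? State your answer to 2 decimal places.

V(-3X - 3) = (-3)²·V(X) = 9·73 = 657

657.00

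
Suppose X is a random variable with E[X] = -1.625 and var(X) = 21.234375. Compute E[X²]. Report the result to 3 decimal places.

23.875

E[X²] = var(X) + (E[X])² = 21.234375 + (-1.625)² = 23.875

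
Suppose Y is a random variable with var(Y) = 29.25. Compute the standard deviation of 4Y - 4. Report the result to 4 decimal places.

var(4Y - 4) = (4)²·29.25 = 468
sd(4Y - 4) = √468 ≈ 21.6333

21.6333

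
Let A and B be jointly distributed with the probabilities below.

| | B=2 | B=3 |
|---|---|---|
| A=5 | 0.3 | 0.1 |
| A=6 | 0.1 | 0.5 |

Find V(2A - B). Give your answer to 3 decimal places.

E[A] = 5.6,  E[B] = 2.6,  E[AB] = 14.7
V(A) = 31.6 − (5.6)² = 0.24;  V(B) = 7 − (2.6)² = 0.24
Cov(A,B) = 14.7 − (5.6)(2.6) = 0.14
V(2A - B) = (2)²·0.24 + (-1)²·0.24 + 2·(2)·(-1)·0.14 = 0.64

0.640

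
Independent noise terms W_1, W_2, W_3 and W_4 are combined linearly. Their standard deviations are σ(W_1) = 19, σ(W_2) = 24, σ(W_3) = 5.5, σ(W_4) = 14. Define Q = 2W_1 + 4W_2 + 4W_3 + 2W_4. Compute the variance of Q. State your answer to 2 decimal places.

11928.00

Var(W_1) = 361, Var(W_2) = 576, Var(W_3) = 30.25, Var(W_4) = 196
By independence, Var(Q) = (2)²Var(W_1) + (4)²Var(W_2) + (4)²Var(W_3) + (2)²Var(W_4)
= (2)²·361 + (4)²·576 + (4)²·30.25 + (2)²·196 = 11928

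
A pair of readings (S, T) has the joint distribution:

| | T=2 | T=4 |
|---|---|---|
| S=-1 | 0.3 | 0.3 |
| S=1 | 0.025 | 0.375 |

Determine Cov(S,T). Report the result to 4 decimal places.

0.4200

E[S] = -0.2,  E[T] = 3.35
E[ST] = -0.25
Cov(S,T) = E[ST] − E[S]E[T] = -0.25 − (-0.2)(3.35) = 0.42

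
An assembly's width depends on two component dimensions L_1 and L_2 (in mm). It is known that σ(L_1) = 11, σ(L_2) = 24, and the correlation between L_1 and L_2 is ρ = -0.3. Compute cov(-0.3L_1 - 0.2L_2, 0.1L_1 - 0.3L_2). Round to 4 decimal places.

25.3860

Var(L_1) = (11)² = 121;  Var(L_2) = (24)² = 576
cov(L_1,L_2) = ρ·σ(L_1)·σ(L_2) = -0.3·11·24 = -79.2
cov(-0.3L_1 - 0.2L_2, 0.1L_1 - 0.3L_2) = (-0.3)(0.1)Var(L_1) + (-0.2)(-0.3)Var(L_2) + [(-0.3)(-0.3) + (-0.2)(0.1)]cov(L_1,L_2)
= -0.03·121 + 0.06·576 + 0.07·-79.2 = 25.386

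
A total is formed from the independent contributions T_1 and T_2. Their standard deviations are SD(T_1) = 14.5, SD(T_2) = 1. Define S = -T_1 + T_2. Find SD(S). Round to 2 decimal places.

V(T_1) = 210.25, V(T_2) = 1
By independence, V(S) = (-1)²V(T_1) + (1)²V(T_2)
= (-1)²·210.25 + (1)²·1 = 211.25
SD(S) = √211.25 ≈ 14.53

14.53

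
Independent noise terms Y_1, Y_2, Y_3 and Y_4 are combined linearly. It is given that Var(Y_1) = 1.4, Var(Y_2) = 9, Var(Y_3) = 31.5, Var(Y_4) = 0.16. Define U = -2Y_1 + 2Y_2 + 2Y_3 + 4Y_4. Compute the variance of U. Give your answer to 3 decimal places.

By independence, Var(U) = (-2)²Var(Y_1) + (2)²Var(Y_2) + (2)²Var(Y_3) + (4)²Var(Y_4)
= (-2)²·1.4 + (2)²·9 + (2)²·31.5 + (4)²·0.16 = 170.16

170.160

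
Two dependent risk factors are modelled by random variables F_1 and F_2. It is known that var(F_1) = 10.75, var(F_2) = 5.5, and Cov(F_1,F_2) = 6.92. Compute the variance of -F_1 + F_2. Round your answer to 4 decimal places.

var(-F_1 + F_2) = (-1)²·var(F_1) + (1)²·var(F_2) + 2·(-1)·(1)·Cov(F_1,F_2)
= 1·10.75 + 1·5.5 + -2·6.92 = 2.41

2.4100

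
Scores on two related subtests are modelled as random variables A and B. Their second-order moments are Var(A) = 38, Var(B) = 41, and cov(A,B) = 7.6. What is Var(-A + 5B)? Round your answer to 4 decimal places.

Var(-A + 5B) = (-1)²·Var(A) + (5)²·Var(B) + 2·(-1)·(5)·cov(A,B)
= 1·38 + 25·41 + -10·7.6 = 987

987.0000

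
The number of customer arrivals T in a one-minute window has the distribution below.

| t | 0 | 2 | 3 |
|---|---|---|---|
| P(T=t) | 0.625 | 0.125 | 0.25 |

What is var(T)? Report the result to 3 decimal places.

1.750

E[T] = (0)(0.625) + (2)(0.125) + (3)(0.25) = 1
E[T²] = (0)²(0.625) + (2)²(0.125) + (3)²(0.25) = 2.75
var(T) = E[T²] − (E[T])² = 2.75 − (1)² = 1.75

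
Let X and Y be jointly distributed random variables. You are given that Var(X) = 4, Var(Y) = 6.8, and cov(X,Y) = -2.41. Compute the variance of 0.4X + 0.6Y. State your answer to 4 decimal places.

1.9312

Var(0.4X + 0.6Y) = (0.4)²·Var(X) + (0.6)²·Var(Y) + 2·(0.4)·(0.6)·cov(X,Y)
= 0.16·4 + 0.36·6.8 + 0.48·-2.41 = 1.9312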